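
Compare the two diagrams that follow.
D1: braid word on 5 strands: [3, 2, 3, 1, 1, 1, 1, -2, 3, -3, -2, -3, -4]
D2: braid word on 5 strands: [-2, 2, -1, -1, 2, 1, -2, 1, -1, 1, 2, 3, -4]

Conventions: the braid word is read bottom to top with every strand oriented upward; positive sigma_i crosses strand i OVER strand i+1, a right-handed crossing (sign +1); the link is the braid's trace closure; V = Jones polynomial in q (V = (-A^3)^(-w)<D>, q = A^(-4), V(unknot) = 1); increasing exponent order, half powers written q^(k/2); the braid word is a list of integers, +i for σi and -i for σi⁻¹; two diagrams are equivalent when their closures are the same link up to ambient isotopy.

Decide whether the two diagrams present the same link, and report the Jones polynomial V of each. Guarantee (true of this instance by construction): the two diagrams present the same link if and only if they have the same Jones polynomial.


equivalent: no
D1 (bracket A^-13 - A^-9 + A^-5 + A^3; 13 crossings at w = +3): V = -q^(3/2) - q^(7/2) + q^(9/2) - q^(11/2)
D2 (bracket A^-11 + A^-3 + A^5 - A^9; 13 crossings at w = +1): V = q^(-3/2) - q^(-1/2) - q^(3/2) - q^(7/2)
key observation: comparing 2 Jones polynomials yields 2 groups


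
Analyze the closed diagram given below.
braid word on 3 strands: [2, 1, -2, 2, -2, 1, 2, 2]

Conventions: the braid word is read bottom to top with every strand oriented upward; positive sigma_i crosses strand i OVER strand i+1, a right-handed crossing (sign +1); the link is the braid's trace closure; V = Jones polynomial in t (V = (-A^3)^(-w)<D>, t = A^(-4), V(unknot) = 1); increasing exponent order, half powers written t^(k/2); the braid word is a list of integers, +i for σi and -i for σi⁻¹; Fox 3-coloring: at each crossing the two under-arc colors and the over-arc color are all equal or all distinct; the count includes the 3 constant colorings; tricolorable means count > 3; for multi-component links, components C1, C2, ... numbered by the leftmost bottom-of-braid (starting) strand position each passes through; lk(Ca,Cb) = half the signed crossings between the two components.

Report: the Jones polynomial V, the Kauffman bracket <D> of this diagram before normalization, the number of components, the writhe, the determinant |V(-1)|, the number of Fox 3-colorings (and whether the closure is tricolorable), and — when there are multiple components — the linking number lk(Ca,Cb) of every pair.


Jones polynomial: V(t) = t - t^2 + 2t^3 - t^4 + t^5 - t^6
<D> = -A^-12 + A^-8 - A^-4 + 2 - A^4 + A^8; writhe +4
components 1, writhe +4 (8 crossings)
3-colorings: 3 of 3^8, det 7 — not tricolorable
note: w = +4 shifts under R1 moves; the (-A^3)^(-4) factor cancels that in V


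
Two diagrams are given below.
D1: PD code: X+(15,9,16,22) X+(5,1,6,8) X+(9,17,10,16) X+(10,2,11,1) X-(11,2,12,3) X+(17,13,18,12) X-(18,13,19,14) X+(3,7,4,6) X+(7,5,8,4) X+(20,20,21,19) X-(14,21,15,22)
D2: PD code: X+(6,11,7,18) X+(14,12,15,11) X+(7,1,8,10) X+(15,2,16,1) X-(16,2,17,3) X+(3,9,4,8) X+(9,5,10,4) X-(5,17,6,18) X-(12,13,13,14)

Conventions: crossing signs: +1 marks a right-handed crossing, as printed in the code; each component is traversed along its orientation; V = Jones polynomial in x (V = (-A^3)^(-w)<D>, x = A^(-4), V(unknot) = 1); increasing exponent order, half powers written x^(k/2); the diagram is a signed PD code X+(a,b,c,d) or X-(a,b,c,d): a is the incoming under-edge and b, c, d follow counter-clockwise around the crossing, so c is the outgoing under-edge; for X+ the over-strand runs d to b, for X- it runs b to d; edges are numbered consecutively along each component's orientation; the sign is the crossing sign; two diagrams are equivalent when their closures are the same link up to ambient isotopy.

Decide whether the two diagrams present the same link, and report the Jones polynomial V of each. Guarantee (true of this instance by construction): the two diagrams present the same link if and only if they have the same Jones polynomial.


same link: yes
V(D1) = -x^(1/2) - x^(3/2) - x^(5/2) + x^(9/2)  [11 crossings, <D> = -A^-3 + A^5 + A^9 + A^13, w = +5]
V(D2) = -x^(1/2) - x^(3/2) - x^(5/2) + x^(9/2)  [9 crossings, <D> = -A^-9 + A^-1 + A^3 + A^7, w = +3]
insight: all 2 diagrams share one V(x), hence one class


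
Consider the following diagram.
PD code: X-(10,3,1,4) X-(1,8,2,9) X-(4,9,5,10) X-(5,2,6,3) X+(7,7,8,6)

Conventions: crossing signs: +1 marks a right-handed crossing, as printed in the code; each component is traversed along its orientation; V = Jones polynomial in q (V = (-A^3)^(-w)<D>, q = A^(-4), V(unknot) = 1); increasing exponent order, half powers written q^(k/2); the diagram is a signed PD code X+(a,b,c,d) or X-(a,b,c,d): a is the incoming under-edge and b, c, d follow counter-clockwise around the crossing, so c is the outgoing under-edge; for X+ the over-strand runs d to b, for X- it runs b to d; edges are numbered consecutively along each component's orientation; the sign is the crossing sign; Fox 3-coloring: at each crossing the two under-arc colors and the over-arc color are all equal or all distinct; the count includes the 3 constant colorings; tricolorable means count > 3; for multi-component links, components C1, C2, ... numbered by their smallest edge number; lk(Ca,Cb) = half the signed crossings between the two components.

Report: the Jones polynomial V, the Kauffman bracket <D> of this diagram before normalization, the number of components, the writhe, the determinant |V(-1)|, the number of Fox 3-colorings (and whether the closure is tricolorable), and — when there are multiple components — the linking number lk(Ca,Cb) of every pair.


Jones polynomial: V(q) = -q^-4 + q^-3 + q^-1
<D> = -A^-5 - A^3 + A^7; writhe -3
components 1, writhe -3 (5 crossings)
3-colorings: 9 of 3^5, det 3 — tricolorable
note: det 3 = |V(-1)|; divisible by 3, so tricolorable


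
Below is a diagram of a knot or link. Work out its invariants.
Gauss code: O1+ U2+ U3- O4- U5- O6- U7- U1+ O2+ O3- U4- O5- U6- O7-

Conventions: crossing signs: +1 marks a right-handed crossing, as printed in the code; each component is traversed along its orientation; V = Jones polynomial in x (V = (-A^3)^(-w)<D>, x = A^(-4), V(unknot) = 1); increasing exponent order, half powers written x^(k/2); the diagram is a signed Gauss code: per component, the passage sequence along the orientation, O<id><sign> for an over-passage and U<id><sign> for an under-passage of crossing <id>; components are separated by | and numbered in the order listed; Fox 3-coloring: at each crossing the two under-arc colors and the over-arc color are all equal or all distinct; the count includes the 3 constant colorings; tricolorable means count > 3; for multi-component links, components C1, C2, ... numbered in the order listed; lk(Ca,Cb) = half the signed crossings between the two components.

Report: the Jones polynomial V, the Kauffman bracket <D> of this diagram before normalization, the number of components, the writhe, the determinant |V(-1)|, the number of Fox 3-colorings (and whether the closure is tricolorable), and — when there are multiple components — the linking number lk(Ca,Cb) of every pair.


V(x) = -x^-4 + x^-3 + x^-1
bracket: -A^-5 - A^3 + A^7, w = -3
1 component, writhe -3, over 7 crossings
det 3, colorings 9 of 3^7 — tricolorable
observation: |V(-1)| = 3: so tricolorable, since 3 divides 3


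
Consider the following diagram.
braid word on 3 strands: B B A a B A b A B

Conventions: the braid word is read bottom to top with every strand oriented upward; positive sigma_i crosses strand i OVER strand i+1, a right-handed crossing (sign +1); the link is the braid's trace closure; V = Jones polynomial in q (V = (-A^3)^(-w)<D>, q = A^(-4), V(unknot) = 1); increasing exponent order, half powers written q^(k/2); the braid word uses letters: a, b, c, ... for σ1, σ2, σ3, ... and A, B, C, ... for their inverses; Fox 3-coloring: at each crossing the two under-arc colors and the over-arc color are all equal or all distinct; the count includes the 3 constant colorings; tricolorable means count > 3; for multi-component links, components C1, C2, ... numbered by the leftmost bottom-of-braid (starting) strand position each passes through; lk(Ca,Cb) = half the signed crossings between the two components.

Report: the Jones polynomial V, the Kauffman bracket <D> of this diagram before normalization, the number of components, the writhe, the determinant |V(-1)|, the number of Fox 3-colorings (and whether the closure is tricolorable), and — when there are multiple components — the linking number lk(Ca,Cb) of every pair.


V = -q^(-15/2) + q^(-13/2) - 2q^(-11/2) + 2q^(-9/2) - 2q^(-7/2) + q^(-5/2) - q^(-3/2)
<D> = A^-9 - A^-5 + 2A^-1 - 2A^3 + 2A^7 - A^11 + A^15 (w = -5)
2 components over 9 crossings, w = -5
lk(C1,C2): -3
3 Fox colorings among 3^9, |V(-1)| = 10: not tricolorable
why: |V(-1)| = 10: so not tricolorable, since 3 does not divide 10


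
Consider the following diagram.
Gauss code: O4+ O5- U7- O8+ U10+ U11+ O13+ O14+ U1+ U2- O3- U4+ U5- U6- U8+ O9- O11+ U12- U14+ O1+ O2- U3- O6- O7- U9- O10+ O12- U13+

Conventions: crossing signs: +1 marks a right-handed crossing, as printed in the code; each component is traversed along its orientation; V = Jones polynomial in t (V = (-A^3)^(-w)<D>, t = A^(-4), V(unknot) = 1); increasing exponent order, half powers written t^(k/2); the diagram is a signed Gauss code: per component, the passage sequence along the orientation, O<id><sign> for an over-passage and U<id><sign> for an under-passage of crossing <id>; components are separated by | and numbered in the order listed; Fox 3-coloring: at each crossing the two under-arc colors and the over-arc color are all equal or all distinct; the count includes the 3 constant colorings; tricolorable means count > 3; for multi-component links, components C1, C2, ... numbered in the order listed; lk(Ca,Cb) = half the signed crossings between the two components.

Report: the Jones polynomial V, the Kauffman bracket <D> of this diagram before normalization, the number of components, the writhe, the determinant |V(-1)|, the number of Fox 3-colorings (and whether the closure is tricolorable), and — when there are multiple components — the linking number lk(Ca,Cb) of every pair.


Jones polynomial: V(t) = -t^-3 + t^-2 - t^-1 + 3 - t + t^2 - t^3
<D> = -A^-12 + A^-8 - A^-4 + 3 - A^4 + A^8 - A^12; writhe 0
components 1, writhe 0 (14 crossings)
3-colorings: 27 of 3^14, det 9 — tricolorable
note: det 9 = |V(-1)|; divisible by 3, so tricolorable


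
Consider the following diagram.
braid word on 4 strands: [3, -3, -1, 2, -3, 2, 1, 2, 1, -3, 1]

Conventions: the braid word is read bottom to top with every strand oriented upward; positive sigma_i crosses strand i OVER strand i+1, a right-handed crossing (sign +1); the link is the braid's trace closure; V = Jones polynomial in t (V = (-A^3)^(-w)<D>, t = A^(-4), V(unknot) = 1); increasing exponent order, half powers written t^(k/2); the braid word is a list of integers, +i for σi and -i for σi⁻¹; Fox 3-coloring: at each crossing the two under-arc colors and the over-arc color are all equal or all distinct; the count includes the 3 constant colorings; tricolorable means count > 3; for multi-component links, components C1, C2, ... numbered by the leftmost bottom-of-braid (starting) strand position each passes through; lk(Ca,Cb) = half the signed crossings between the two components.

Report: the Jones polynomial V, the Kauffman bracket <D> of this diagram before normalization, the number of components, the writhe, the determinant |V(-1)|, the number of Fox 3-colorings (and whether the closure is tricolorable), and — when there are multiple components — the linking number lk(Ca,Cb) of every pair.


Jones polynomial: V(t) = t^-1 - 1 + 2t - 2t^2 + 2t^3 - 2t^4 + t^5
<D> = -A^-11 + 2A^-7 - 2A^-3 + 2A - 2A^5 + A^9 - A^13; writhe +3
components 1, writhe +3 (11 crossings)
3-colorings: 3 of 3^11, det 11 — not tricolorable
note: the word shrinks to σ1⁻¹ σ2 σ3⁻¹ σ2 σ1 σ2 σ1 σ3⁻¹ σ1 after cancelling


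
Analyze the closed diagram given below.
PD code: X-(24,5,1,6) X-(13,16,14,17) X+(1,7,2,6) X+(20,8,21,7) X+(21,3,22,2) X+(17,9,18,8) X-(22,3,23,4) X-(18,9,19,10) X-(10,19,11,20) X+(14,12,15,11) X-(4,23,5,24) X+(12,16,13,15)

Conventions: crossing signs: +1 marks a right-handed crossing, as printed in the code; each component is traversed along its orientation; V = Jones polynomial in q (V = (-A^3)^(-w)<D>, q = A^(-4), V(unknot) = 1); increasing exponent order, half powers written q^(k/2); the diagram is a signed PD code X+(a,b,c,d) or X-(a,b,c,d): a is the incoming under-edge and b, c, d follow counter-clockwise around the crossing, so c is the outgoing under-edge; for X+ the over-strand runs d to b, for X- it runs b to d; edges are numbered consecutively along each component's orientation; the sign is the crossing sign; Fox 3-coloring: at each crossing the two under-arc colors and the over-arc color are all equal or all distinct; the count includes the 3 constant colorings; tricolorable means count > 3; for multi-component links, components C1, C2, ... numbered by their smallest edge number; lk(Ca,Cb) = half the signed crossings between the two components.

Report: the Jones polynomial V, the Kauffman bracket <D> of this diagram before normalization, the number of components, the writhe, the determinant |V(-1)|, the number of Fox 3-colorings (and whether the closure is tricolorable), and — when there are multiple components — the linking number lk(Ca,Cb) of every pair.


V(q) = 1
bracket: 1, w = 0
1 component, writhe 0, over 12 crossings
det 1, colorings 3 of 3^12 — not tricolorable
observation: w = 0 shifts under R1 moves; the (-A^3)^(0) factor cancels that in V


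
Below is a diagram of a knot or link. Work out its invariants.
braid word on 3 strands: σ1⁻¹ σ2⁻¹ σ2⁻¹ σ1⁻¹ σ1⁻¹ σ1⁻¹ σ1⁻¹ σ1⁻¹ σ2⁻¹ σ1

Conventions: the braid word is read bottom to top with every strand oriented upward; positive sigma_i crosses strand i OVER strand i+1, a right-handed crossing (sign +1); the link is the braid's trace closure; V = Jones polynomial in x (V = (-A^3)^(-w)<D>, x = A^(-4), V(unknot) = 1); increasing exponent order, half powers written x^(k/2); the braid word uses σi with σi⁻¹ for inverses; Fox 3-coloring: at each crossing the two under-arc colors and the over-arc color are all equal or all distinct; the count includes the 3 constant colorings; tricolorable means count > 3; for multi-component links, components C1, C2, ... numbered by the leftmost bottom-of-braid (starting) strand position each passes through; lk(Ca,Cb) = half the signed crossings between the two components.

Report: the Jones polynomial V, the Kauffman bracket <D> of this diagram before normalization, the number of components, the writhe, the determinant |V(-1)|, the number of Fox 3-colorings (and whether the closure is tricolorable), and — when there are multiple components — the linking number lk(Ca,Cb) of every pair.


Jones polynomial: V(x) = x^-11 - 2x^-10 + 2x^-9 - 3x^-8 + 2x^-7 - 2x^-6 + 2x^-5 + x^-3
<D> = A^-12 + 2A^-4 - 2 + 2A^4 - 3A^8 + 2A^12 - 2A^16 + A^20; writhe -8
components 1, writhe -8 (10 crossings)
3-colorings: 9 of 3^10, det 15 — tricolorable
note: w = -8 (over 10 crossings) is diagram-only; (-A^3)^(8) removes it from V


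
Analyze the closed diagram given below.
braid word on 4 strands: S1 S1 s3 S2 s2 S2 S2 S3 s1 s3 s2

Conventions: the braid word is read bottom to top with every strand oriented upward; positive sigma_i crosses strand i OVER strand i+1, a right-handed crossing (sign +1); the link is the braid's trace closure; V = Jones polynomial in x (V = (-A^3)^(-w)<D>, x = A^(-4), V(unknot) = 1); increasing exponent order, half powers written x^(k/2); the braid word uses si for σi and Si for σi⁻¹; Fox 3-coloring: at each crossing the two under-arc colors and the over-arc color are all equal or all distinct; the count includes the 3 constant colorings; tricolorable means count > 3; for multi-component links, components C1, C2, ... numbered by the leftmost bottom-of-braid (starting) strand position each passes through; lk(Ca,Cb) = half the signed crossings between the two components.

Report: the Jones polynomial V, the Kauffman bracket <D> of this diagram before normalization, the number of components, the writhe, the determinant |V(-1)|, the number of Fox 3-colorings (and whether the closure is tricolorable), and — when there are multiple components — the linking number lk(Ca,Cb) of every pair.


V = -x^-4 + x^-3 + x^-1
<D> = -A - A^9 + A^13 (w = -1)
1 component over 11 crossings, w = -1
9 Fox colorings among 3^11, |V(-1)| = 3: tricolorable
why: the span of V is 3, forcing >= 3 crossings in any diagram


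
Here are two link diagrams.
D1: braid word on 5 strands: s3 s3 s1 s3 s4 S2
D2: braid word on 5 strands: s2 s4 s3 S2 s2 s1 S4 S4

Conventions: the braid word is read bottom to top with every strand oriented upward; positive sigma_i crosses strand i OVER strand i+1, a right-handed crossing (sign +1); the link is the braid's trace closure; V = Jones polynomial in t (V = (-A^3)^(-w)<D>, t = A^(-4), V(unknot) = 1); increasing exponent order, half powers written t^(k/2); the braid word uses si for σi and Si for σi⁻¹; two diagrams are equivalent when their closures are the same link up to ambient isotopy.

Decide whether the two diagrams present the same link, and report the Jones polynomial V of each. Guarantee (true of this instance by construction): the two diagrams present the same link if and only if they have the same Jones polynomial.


equivalent: no
D1 (bracket -A^-4 + 1 + A^8; 6 crossings at w = +4): V = t + t^3 - t^4
D2 (bracket A^6; 8 crossings at w = +2): V = 1
key observation: comparing 2 Jones polynomials yields 2 groups


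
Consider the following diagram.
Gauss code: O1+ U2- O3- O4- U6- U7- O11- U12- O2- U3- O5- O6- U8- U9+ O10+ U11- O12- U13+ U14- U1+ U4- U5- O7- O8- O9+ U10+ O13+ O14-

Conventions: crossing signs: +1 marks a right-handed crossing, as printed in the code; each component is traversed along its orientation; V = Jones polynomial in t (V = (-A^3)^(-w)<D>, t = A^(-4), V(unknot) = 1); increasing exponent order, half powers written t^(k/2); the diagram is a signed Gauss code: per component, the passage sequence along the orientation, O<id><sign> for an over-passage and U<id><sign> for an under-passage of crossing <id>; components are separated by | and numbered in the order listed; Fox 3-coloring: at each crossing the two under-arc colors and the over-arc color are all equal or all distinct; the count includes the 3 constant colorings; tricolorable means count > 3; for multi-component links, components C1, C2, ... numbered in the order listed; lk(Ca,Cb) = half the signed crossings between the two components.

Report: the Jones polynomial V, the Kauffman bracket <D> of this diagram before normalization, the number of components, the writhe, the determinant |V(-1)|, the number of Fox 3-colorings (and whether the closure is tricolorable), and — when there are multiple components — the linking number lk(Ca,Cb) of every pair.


V = -t^-9 + 2t^-8 - 3t^-7 + 3t^-6 - 3t^-5 + 3t^-4 - t^-3 + t^-2
<D> = A^-10 - A^-6 + 3A^-2 - 3A^2 + 3A^6 - 3A^10 + 2A^14 - A^18 (w = -6)
1 component over 14 crossings, w = -6
3 Fox colorings among 3^14, |V(-1)| = 17: not tricolorable
why: the span of V is 7, forcing >= 7 crossings in any diagram


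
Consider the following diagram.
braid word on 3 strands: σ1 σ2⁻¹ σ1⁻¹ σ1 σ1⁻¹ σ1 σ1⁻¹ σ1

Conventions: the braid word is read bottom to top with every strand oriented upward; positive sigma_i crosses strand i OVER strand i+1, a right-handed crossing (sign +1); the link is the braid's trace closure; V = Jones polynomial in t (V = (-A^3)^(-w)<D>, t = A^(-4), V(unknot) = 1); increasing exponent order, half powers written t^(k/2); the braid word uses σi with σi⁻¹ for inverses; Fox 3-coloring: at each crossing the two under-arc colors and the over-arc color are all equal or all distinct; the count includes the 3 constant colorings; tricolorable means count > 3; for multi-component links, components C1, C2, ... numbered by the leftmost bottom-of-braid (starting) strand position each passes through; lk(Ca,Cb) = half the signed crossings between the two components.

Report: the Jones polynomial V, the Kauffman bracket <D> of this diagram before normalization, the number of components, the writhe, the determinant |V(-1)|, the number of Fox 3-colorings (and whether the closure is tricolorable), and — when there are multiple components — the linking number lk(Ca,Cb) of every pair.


V(t) = 1
bracket: 1, w = 0
1 component, writhe 0, over 8 crossings
det 1, colorings 3 of 3^8 — not tricolorable
observation: the word shrinks to σ1 σ2⁻¹ after cancelling


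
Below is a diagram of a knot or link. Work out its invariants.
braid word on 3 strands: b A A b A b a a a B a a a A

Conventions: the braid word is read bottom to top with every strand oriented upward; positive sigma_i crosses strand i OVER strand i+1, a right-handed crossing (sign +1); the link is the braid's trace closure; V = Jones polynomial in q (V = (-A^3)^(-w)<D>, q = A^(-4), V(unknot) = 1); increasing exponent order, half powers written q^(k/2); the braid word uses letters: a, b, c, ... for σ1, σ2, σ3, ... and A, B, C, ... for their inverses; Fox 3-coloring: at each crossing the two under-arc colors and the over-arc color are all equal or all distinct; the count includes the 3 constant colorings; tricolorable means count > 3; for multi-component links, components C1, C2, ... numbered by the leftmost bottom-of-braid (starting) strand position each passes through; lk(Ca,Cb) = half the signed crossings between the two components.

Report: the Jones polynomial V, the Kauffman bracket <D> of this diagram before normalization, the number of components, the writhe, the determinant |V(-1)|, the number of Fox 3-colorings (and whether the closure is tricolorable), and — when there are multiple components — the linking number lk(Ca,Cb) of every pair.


V(q) = q^-1 - 3 + 7q - 9q^2 + 12q^3 - 13q^4 + 11q^5 - 9q^6 + 6q^7 - 3q^8 + q^9
bracket: A^-24 - 3A^-20 + 6A^-16 - 9A^-12 + 11A^-8 - 13A^-4 + 12 - 9A^4 + 7A^8 - 3A^12 + A^16, w = +4
1 component, writhe +4, over 14 crossings
det 75, colorings 9 of 3^14 — tricolorable
observation: det 75 = |V(-1)|; divisible by 3, so tricolorable


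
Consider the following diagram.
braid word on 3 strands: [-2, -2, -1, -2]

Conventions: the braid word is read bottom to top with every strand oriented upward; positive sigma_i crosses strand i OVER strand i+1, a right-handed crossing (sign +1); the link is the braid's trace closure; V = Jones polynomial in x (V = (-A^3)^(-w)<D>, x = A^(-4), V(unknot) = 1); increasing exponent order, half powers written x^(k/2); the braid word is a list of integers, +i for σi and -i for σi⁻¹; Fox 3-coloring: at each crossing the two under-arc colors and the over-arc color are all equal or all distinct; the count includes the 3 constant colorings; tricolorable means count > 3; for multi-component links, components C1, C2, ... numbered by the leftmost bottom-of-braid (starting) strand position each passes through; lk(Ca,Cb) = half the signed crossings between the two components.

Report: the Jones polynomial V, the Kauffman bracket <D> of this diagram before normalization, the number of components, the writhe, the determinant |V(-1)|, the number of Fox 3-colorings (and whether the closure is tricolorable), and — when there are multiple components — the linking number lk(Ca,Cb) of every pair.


V(x) = -x^-4 + x^-3 + x^-1
bracket: A^-8 + 1 - A^4, w = -4
1 component, writhe -4, over 4 crossings
det 3, colorings 9 of 3^4 — tricolorable
observation: w = -4 shifts under R1 moves; the (-A^3)^(4) factor cancels that in V


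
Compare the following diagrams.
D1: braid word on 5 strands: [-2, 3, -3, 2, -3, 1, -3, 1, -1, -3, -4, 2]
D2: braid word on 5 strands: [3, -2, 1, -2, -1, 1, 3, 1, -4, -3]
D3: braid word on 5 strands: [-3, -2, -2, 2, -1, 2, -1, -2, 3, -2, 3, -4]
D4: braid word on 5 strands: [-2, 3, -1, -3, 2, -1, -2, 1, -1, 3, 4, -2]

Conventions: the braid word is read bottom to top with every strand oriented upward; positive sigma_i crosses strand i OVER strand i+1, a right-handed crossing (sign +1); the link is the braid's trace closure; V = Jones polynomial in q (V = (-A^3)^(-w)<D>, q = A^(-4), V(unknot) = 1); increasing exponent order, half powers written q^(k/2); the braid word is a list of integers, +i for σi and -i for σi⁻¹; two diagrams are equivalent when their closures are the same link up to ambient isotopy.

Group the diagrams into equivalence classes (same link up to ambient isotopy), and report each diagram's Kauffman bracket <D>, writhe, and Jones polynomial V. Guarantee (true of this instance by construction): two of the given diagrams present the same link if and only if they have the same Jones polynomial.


classes: {D1} | {D2} | {D3, D4}
V(D1) = -q^-4 + q^-3 + q^-1  [12 crossings, <D> = A^-2 + A^6 - A^10, w = -2]
V(D2) = q^-2 - q^-1 + 1 - q + q^2  (w 0, c 10, <D> = A^-8 - A^-4 + 1 - A^4 + A^8)
D3 (bracket A^-8 - A^-4 + 2 - A^4 + A^8 - A^12; 12 crossings at w = -4): V = -q^-6 + q^-5 - q^-4 + 2q^-3 - q^-2 + q^-1
D4 (bracket A^-2 - A^2 + 2A^6 - A^10 + A^14 - A^18; 12 crossings at w = -2): V = -q^-6 + q^-5 - q^-4 + 2q^-3 - q^-2 + q^-1
insight: 3 classes among 4 diagrams; unequal V(q) rules out equality


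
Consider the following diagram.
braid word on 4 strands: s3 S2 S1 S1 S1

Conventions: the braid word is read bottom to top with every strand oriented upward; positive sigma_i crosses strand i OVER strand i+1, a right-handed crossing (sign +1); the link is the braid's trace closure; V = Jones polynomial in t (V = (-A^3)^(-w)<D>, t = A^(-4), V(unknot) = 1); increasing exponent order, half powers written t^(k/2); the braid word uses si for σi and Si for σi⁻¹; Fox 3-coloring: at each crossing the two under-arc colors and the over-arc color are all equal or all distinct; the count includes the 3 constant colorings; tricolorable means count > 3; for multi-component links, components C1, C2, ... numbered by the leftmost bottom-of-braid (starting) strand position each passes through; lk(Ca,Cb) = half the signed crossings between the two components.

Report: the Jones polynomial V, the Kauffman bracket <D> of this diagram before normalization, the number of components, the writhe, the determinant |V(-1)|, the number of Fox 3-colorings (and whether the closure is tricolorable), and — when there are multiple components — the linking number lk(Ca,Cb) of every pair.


Jones polynomial: V(t) = -t^-4 + t^-3 + t^-1
<D> = -A^-5 - A^3 + A^7; writhe -3
components 1, writhe -3 (5 crossings)
3-colorings: 9 of 3^5, det 3 — tricolorable
note: |V(-1)| = 3: so tricolorable, since 3 divides 3


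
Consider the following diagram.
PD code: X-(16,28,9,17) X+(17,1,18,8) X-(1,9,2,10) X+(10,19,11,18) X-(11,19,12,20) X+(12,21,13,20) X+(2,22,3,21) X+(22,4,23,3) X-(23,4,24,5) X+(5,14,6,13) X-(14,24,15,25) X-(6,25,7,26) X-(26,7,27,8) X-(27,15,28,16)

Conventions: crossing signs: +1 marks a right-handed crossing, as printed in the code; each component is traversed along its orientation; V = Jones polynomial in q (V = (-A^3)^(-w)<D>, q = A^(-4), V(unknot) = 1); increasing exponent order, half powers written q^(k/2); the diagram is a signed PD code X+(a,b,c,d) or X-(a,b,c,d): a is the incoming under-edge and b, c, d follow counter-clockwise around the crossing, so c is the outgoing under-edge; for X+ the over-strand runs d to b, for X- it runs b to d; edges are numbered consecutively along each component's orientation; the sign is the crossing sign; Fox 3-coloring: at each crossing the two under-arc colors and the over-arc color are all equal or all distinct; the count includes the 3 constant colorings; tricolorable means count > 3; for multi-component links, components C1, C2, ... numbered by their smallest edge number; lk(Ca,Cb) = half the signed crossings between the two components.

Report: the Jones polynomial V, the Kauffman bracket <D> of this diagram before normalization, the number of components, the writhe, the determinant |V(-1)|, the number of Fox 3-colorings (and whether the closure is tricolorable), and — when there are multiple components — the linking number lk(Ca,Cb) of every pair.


Jones polynomial: V(q) = q^-3 + q^-2 + q^-1 + 1
<D> = A^-6 + A^-2 + A^2 + A^6; writhe -2
components 3, writhe -2 (14 crossings)
linking number lk(C1,C2) = 0
lk(C1,C3): 0
lk(C2,C3) = -1
3-colorings: 9 of 3^14, det 0 — tricolorable
note: w = -2 shifts under R1 moves; the (-A^3)^(2) factor cancels that in V


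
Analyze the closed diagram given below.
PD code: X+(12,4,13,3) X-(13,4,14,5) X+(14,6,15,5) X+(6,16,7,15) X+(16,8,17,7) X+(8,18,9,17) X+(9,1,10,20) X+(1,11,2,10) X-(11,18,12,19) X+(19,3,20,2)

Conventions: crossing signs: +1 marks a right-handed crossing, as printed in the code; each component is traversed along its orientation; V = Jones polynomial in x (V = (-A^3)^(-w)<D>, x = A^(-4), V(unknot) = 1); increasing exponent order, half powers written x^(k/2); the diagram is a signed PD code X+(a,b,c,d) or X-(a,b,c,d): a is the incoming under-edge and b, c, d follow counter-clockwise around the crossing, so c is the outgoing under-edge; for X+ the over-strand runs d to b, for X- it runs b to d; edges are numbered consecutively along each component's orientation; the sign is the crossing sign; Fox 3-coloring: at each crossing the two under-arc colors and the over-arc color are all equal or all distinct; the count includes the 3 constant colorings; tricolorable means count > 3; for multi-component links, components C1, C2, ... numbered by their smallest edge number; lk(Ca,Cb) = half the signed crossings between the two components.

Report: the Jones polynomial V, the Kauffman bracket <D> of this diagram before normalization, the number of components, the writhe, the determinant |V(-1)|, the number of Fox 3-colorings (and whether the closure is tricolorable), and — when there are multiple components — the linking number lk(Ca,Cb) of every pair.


V(x) = x^2 - x^3 + 3x^4 - 3x^5 + 3x^6 - 3x^7 + 2x^8 - x^9
bracket: -A^-18 + 2A^-14 - 3A^-10 + 3A^-6 - 3A^-2 + 3A^2 - A^6 + A^10, w = +6
1 component, writhe +6, over 10 crossings
det 17, colorings 3 of 3^10 — not tricolorable
observation: V spans 7 powers of x: at least 7 crossings in any diagram


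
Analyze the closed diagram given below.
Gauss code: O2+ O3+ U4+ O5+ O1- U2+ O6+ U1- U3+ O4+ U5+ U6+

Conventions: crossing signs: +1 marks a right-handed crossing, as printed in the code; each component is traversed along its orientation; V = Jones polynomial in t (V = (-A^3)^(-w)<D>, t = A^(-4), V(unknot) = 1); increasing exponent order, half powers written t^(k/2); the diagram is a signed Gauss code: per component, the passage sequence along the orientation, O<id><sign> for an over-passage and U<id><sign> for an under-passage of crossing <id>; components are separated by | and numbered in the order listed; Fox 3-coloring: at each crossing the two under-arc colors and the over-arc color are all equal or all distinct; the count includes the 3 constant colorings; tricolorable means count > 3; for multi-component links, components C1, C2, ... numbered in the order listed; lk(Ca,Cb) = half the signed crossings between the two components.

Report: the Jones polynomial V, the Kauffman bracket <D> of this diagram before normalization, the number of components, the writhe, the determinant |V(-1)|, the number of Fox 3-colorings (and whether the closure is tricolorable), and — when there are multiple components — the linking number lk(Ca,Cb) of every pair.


V = t - t^2 + 2t^3 - t^4 + t^5 - t^6
<D> = -A^-12 + A^-8 - A^-4 + 2 - A^4 + A^8 (w = +4)
1 component over 6 crossings, w = +4
3 Fox colorings among 3^6, |V(-1)| = 7: not tricolorable
why: |V(-1)| = 7: so not tricolorable, since 3 does not divide 7


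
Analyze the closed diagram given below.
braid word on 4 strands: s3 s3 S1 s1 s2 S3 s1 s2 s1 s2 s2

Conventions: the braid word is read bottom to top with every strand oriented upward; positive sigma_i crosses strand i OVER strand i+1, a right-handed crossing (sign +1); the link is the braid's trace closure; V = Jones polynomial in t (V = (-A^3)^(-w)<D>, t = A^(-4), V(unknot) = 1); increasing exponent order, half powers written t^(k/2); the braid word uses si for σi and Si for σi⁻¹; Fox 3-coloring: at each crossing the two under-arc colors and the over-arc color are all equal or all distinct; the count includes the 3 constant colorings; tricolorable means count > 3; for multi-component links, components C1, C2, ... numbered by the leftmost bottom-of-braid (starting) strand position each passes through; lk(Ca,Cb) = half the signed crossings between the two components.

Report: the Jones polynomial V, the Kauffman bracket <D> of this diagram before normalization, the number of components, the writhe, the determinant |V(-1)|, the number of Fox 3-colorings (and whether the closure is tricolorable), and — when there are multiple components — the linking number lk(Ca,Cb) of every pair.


Jones polynomial: V(t) = t^2 - t^3 + 2t^4 - 2t^5 + 3t^6 - 2t^7 + t^8 - t^9
<D> = A^-15 - A^-11 + 2A^-7 - 3A^-3 + 2A - 2A^5 + A^9 - A^13; writhe +7
components 1, writhe +7 (11 crossings)
3-colorings: 3 of 3^11, det 13 — not tricolorable
note: w = +7 (over 11 crossings) is diagram-only; (-A^3)^(-7) removes it from V


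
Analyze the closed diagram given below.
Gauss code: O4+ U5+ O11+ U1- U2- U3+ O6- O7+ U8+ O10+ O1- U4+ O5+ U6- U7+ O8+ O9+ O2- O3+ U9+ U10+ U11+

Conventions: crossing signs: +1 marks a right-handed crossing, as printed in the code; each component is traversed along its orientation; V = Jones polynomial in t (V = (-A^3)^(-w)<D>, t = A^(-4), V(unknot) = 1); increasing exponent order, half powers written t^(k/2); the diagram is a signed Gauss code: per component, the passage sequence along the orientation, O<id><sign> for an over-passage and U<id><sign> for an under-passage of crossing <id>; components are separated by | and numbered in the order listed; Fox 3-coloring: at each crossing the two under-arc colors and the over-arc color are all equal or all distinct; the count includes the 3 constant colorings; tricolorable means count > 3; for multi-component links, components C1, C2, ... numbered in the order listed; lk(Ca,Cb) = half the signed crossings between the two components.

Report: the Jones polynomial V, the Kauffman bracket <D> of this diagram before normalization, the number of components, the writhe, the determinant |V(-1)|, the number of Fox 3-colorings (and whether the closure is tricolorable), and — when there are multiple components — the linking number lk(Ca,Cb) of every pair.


V(t) = t - t^2 + 2t^3 - t^4 + t^5 - t^6
bracket: A^-9 - A^-5 + A^-1 - 2A^3 + A^7 - A^11, w = +5
1 component, writhe +5, over 11 crossings
det 7, colorings 3 of 3^11 — not tricolorable
observation: w = +5 shifts under R1 moves; the (-A^3)^(-5) factor cancels that in V


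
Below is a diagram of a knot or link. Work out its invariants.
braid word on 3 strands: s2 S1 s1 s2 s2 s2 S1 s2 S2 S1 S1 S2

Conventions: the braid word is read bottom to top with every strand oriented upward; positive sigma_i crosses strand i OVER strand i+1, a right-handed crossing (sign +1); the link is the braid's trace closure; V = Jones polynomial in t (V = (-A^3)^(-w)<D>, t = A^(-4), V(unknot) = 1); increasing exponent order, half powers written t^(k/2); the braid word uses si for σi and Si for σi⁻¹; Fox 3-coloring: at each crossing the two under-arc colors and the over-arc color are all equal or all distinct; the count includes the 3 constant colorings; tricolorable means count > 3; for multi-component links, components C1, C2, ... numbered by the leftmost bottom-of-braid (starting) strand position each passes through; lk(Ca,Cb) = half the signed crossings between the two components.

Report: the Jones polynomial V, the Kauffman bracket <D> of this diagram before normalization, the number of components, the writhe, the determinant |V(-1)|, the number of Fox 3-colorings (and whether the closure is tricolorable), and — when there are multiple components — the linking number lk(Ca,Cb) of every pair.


Jones polynomial: V(t) = -t^-3 + t^-2 - t^-1 + 3 - t + t^2 - t^3
<D> = -A^-12 + A^-8 - A^-4 + 3 - A^4 + A^8 - A^12; writhe 0
components 1, writhe 0 (12 crossings)
3-colorings: 27 of 3^12, det 9 — tricolorable
note: the span of V is 6, forcing >= 6 crossings in any diagram


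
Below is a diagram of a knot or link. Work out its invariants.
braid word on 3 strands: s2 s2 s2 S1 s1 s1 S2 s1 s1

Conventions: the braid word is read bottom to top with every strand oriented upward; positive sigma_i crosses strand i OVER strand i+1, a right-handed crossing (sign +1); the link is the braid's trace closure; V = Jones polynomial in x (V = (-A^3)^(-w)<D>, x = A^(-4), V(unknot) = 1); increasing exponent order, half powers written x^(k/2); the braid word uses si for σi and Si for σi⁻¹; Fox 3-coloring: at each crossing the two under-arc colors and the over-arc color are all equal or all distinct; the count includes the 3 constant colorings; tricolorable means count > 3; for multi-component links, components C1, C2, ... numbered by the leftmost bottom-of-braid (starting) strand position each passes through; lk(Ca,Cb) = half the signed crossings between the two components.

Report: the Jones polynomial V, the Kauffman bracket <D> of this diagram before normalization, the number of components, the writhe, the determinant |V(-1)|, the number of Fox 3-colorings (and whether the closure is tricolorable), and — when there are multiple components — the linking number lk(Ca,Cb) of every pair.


V(x) = -x^(3/2) + x^(5/2) - 3x^(7/2) + 2x^(9/2) - 2x^(11/2) + 2x^(13/2) - x^(15/2)
bracket: A^-15 - 2A^-11 + 2A^-7 - 2A^-3 + 3A - A^5 + A^9, w = +5
2 components, writhe +5, over 9 crossings
lk(C1,C2) = +2
det 12, colorings 9 of 3^9 — tricolorable
observation: |V(-1)| = 12: so tricolorable, since 3 divides 12


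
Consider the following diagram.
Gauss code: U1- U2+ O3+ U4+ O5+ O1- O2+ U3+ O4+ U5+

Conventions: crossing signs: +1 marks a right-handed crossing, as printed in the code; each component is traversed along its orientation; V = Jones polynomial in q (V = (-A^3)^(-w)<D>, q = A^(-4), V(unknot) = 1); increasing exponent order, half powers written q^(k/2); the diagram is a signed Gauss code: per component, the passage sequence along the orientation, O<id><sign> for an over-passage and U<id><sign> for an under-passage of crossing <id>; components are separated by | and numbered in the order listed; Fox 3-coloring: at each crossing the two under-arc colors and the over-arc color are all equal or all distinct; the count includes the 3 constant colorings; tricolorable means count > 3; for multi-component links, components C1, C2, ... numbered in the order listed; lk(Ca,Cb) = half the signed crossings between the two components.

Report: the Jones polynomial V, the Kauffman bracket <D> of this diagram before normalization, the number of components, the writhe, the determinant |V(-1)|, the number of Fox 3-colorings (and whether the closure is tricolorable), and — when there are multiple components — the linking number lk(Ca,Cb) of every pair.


V(q) = q + q^3 - q^4
bracket: A^-7 - A^-3 - A^5, w = +3
1 component, writhe +3, over 5 crossings
det 3, colorings 9 of 3^5 — tricolorable
observation: V spans 3 powers of q: at least 3 crossings in any diagram


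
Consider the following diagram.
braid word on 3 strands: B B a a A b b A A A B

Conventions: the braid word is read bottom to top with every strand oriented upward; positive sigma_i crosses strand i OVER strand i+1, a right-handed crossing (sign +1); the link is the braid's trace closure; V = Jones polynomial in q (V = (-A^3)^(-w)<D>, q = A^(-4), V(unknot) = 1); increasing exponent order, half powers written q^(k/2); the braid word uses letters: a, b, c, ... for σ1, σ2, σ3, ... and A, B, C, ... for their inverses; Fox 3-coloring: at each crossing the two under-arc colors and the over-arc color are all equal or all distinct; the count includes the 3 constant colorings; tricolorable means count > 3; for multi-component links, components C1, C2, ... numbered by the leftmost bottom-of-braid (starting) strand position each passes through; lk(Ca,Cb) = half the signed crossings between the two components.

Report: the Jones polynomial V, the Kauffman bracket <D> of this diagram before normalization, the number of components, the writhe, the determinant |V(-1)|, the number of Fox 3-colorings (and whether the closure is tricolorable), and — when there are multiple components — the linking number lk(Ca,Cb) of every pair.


Jones polynomial: V(q) = q^(-13/2) - 2q^(-11/2) + 3q^(-9/2) - 3q^(-7/2) + 2q^(-5/2) - 3q^(-3/2) + q^(-1/2) - q^(1/2)
<D> = A^-11 - A^-7 + 3A^-3 - 2A + 3A^5 - 3A^9 + 2A^13 - A^17; writhe -3
components 2, writhe -3 (11 crossings)
linking number lk(C1,C2) = 0
3-colorings: 3 of 3^11, det 16 — not tricolorable
note: the span of V is 7, within the link bound 11 + 2 - 1
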